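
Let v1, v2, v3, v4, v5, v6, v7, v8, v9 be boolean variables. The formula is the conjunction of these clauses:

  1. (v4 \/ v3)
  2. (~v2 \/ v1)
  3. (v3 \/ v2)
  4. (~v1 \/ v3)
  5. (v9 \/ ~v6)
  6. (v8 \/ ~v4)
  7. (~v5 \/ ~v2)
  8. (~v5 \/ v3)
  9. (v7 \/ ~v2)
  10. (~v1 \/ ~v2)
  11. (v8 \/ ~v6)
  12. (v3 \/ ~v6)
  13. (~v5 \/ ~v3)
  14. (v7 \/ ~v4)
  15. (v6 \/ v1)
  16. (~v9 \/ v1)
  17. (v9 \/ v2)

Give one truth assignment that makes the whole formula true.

v1 = 1, v2 = 0, v3 = 1, v4 = 1, v5 = 0, v6 = 1, v7 = 1, v8 = 1, v9 = 1

Check each clause:
  1. (v4 \/ v3) — v3 is true.
  2. (v1 \/ ~v2) — v1 is true.
  3. (v2 \/ v3) — v3 is true.
  4. (v3 \/ ~v1) — v3 is true.
  5. (~v6 \/ v9) — v9 is true.
  6. (~v4 \/ v8) — v8 is true.
  7. (~v2 \/ ~v5) — ~v5 is true.
  8. (~v5 \/ v3) — v3 is true.
  9. (v7 \/ ~v2) — ~v2 is true.
  10. (~v1 \/ ~v2) — ~v2 is true.
  11. (v8 \/ ~v6) — v8 is true.
  12. (~v6 \/ v3) — v3 is true.
  13. (~v3 \/ ~v5) — ~v5 is true.
  14. (v7 \/ ~v4) — v7 is true.
  15. (v1 \/ v6) — v1 is true.
  16. (~v9 \/ v1) — v1 is true.
  17. (v9 \/ v2) — v9 is true.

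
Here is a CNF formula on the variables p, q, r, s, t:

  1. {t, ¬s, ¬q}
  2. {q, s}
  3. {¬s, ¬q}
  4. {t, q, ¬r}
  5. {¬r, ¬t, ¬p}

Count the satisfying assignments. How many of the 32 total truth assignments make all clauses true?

Case analysis on q and s:
  q=T, s=T: a clause becomes empty — 0.
  q=T, s=F: 7 of the 8 assignments to (p,r,t) work.
  q=F, s=T: 5 of the 8 assignments to (p,r,t) work.
  q=F, s=F: a clause becomes empty — 0.
Total: 0 + 7 + 5 + 0 = 12.

12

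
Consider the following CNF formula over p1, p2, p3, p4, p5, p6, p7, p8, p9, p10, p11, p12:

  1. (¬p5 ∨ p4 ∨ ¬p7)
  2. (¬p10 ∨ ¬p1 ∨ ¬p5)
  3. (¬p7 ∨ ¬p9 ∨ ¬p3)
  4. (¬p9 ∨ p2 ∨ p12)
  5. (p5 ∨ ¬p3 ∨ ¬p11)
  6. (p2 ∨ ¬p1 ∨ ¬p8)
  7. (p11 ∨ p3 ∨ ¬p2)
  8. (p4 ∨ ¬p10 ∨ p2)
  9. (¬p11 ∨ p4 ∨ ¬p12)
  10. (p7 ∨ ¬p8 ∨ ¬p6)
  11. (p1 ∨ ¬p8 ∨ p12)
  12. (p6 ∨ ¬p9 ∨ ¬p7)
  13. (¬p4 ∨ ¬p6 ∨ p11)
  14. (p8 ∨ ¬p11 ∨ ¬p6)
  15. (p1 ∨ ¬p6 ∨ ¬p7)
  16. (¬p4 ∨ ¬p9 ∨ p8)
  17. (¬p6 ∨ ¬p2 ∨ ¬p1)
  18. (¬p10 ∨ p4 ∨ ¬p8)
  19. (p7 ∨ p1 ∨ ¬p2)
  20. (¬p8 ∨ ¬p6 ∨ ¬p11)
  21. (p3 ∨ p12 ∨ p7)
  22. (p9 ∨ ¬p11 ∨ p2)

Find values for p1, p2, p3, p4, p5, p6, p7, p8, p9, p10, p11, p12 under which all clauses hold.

p1 = 1, p2 = 1, p3 = 0, p4 = 1, p5 = 0, p6 = 0, p7 = 1, p8 = 1, p9 = 0, p10 = 0, p11 = 1, p12 = 1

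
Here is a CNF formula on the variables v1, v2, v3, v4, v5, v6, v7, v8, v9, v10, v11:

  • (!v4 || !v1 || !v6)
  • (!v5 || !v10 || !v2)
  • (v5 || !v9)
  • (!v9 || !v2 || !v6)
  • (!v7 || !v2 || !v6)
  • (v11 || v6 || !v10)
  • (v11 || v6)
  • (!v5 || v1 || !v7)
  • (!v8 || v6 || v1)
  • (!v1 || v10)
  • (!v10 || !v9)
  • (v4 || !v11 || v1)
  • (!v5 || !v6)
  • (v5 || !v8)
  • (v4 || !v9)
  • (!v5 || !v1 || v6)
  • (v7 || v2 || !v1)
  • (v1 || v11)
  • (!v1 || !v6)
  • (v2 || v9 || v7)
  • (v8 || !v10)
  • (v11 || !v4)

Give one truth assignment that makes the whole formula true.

v1=False, v2=False, v3=False, v4=True, v5=False, v6=False, v7=True, v8=False, v9=False, v10=False, v11=True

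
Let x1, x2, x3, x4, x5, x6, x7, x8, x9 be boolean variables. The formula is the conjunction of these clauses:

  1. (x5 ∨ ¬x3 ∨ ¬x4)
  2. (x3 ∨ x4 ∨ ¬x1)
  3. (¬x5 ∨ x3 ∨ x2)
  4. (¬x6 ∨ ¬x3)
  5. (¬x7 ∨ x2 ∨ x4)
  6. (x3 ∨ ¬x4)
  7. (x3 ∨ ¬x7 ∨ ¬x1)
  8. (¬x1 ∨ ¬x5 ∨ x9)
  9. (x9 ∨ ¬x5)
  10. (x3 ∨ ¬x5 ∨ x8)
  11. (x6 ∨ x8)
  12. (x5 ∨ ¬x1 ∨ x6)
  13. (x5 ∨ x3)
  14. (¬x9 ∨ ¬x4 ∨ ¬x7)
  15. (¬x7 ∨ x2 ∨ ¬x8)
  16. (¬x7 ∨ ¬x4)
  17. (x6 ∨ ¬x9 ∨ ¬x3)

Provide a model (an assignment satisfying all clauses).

x1=False  x2=False  x3=True  x4=False  x5=False  x6=False  x7=False  x8=True  x9=False

x1 occurs only negated in the remaining clauses — set x1 = False.
Pure literal: x7 appears only negated; assign x7 = False.
Try x2 = False.
The remaining clauses are satisfied by x3 = True, x4 = False, x5 = False, x6 = False, x8 = True, x9 = False.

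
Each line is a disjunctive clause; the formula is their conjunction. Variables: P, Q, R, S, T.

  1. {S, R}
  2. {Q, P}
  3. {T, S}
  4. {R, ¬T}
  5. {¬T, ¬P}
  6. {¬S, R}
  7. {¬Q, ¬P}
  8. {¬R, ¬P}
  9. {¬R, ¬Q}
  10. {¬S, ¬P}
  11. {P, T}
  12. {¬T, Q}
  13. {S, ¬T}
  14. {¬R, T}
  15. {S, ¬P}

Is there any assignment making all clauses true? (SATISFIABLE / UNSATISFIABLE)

UNSATISFIABLE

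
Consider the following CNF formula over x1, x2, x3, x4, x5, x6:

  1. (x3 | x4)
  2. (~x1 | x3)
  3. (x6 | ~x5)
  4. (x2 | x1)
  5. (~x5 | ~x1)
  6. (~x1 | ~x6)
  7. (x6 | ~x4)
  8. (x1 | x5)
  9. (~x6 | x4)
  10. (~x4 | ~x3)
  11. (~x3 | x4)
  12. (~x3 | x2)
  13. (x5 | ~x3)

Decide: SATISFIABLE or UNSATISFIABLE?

SATISFIABLE

x2 occurs only positively in the remaining clauses — set x2 = True.
Try x1 = False.
  then x5 is forced to True.
  then x6 is forced to True.
  then x4 is forced to True.
  then x3 is forced to False.
So x1 = F, x2 = T, x3 = F, x4 = T, x5 = T, x6 = T is a satisfying assignment.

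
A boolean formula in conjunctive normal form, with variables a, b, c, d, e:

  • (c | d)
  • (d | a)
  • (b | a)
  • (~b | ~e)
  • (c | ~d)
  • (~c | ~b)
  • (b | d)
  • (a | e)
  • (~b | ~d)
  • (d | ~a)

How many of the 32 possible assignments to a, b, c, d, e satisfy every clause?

The models are:
  a=1 b=0 c=1 d=1 e=0
  a=1 b=0 c=1 d=1 e=1
That's 2 in total.

2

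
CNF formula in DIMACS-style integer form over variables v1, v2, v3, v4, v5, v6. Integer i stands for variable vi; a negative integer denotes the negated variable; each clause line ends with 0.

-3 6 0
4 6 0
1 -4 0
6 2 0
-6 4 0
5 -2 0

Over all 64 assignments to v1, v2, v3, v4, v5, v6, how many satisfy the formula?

7

Satisfying assignments:
  v1=T v2=F v3=F v4=T v5=F v6=T
  v1=T v2=F v3=F v4=T v5=T v6=T
  v1=T v2=F v3=T v4=T v5=F v6=T
  v1=T v2=F v3=T v4=T v5=T v6=T
  v1=T v2=T v3=F v4=T v5=T v6=F
  v1=T v2=T v3=F v4=T v5=T v6=T
  v1=T v2=T v3=T v4=T v5=T v6=T
Count: 7.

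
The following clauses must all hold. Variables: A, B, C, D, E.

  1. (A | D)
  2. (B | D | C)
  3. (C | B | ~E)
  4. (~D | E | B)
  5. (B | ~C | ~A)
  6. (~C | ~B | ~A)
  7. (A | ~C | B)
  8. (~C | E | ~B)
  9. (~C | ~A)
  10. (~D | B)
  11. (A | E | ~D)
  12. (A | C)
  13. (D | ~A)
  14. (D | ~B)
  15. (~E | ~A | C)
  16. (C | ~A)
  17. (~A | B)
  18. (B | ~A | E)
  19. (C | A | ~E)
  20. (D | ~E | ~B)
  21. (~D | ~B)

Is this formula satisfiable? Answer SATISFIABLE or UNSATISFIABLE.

UNSATISFIABLE

A = True:
  propagation gives C=False; an empty clause results — contradiction.
A = False:
  propagation gives D=True, B=True; an empty clause results — contradiction.
Every branch closes, so no satisfying assignment exists.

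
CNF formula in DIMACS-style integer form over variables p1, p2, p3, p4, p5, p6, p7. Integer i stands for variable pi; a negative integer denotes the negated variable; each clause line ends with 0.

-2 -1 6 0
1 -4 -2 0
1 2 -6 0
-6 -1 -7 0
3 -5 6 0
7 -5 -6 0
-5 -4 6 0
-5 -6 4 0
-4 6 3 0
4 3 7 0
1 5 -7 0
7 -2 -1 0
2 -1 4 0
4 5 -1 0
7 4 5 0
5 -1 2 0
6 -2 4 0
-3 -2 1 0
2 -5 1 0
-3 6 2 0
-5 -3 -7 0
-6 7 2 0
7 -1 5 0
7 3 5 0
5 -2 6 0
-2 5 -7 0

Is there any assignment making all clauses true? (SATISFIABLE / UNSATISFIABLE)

p5 = True:
  p6 = True:
    propagation gives p7=True, p1=False, p2=True, p4=False; an empty clause results — contradiction.
  p6 = False:
    propagation gives p3=True, p4=False, p2=False; an empty clause results — contradiction.
p5 = False:
  p2 = True:
    propagation gives p6=True, p7=False, p1=False, p4=False; an empty clause results — contradiction.
  p2 = False:
    propagation gives p1=False, p6=False, p7=False, p4=True; an empty clause results — contradiction.
Every branch closes, so no satisfying assignment exists.

UNSATISFIABLE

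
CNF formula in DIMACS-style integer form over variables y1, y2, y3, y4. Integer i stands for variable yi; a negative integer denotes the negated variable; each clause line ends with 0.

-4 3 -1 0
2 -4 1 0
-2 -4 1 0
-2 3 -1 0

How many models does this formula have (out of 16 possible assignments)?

Split on y1, then y2.
  y1=1, y2=1: remaining (y3,y4) ∈ {(1,0); (1,1)} — 2.
  y1=1, y2=0: remaining (y3,y4) ∈ {(0,0); (1,0); (1,1)} — 3.
  y1=0, y2=1: remaining (y3,y4) ∈ {(0,0); (1,0)} — 2.
  y1=0, y2=0: remaining (y3,y4) ∈ {(0,0); (1,0)} — 2.
Total: 2 + 3 + 2 + 2 = 9.

9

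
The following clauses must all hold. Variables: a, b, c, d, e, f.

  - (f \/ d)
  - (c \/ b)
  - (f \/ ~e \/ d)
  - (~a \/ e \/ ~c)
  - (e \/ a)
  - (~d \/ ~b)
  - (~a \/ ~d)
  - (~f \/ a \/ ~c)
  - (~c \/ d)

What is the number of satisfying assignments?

Satisfying assignments:
  a=F b=F c=T d=T e=T f=F
  a=F b=T c=F d=F e=T f=T
  a=T b=T c=F d=F e=F f=T
  a=T b=T c=F d=F e=T f=T
That's 4 in total.

4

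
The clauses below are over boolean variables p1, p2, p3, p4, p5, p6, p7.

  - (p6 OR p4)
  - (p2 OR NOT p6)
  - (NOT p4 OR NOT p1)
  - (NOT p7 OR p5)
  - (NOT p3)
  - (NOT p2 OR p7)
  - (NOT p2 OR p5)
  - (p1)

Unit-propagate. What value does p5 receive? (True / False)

True

(NOT p3) is a unit clause: p3 = False.
(p1) stands alone — p1 = True.
From (NOT p4 OR NOT p1) and p1 = True: p4 = False.
(p4 OR p6) with p4 = False leaves only p6, so p6 = True.
From (p2 OR NOT p6) and p6 = True: p2 = True.
(p7 OR NOT p2) with p2 = True leaves only p7, so p7 = True.
(p5 OR NOT p7) with p7 = True leaves only p5, so p5 = True.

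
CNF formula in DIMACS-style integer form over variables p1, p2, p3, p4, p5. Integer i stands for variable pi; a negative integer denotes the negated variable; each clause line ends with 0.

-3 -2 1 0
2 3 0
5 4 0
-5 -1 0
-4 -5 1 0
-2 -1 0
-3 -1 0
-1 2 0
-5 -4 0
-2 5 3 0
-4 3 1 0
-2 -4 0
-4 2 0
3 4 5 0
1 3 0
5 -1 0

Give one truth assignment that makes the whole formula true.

p1=False, p2=False, p3=True, p4=False, p5=True

Set p1 = False and propagate.
  then p3 is forced to True.
  then p2 is forced to False.
  then p4 is forced to False.
  then p5 is forced to True.
Every clause has at least one true literal under this assignment.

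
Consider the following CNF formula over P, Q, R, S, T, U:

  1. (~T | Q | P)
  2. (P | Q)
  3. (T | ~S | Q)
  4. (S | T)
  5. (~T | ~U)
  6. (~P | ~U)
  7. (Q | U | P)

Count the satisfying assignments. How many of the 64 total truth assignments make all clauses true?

18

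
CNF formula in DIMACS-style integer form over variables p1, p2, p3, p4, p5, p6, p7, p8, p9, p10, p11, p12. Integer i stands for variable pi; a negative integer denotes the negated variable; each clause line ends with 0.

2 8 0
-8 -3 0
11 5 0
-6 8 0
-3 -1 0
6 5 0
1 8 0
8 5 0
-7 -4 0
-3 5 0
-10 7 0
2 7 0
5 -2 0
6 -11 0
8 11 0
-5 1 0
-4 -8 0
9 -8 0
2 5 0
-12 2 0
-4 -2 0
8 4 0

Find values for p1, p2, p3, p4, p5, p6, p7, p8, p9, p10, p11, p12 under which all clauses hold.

Pure literal: p3 appears only negated; assign p3 = False.
p9 occurs only positively in the remaining clauses — set p9 = True.
Branch on p1: take p1 = True.
Set p2 = False and propagate.
  then p8 is forced to True.
  then p7 is forced to True.
  then p4 is forced to False.
  then p5 is forced to True.
  then p12 is forced to False.
The remaining clauses are satisfied by p6 = False, p10 = False, p11 = False.
Every clause has at least one true literal under this assignment.

p1 = True, p2 = False, p3 = False, p4 = False, p5 = True, p6 = False, p7 = True, p8 = True, p9 = True, p10 = False, p11 = False, p12 = False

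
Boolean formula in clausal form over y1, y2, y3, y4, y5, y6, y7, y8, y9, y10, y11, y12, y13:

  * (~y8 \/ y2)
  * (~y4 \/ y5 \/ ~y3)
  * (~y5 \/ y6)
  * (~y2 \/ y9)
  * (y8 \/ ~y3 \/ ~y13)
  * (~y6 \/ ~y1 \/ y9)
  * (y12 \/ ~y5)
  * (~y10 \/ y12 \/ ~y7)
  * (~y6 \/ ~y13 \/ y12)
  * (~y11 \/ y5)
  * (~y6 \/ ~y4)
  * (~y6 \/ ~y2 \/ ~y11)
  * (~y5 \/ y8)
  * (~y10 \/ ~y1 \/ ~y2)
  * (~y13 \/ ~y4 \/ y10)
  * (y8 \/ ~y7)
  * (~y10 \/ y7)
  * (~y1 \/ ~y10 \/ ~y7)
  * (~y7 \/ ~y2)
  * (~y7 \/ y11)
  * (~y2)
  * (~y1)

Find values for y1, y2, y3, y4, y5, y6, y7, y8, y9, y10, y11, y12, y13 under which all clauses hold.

Unit propagation: (~y2) forces y2 = False.
Unit propagation: (~y8) forces y8 = False.
Unit propagation: (~y5) forces y5 = False.
The clause (~y11) is unit: y11 must be False.
(~y7) is a unit clause, so y7 = False.
The clause (~y10) is unit: y10 must be False.
The clause (~y1) is unit: y1 must be False.
Pure literal: y3 appears only negated; assign y3 = False.
y6 occurs only negated in the remaining clauses — set y6 = False.
Try y4 = True.
  then y13 is forced to False.
y9, y12 are now unconstrained; take y9 = False, y12 = False.
Every clause has at least one true literal under this assignment.

y1=False, y2=False, y3=False, y4=True, y5=False, y6=False, y7=False, y8=False, y9=False, y10=False, y11=False, y12=False, y13=False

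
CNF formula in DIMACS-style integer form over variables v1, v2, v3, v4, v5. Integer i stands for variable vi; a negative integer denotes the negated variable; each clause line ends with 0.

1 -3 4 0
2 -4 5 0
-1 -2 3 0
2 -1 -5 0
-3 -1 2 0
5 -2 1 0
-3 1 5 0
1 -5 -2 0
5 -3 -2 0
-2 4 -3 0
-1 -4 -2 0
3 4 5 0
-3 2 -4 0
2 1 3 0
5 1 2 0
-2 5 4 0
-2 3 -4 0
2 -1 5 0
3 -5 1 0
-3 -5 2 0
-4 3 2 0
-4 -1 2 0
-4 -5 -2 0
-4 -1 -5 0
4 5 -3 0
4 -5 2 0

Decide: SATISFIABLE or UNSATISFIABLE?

v2 = True:
  v5 = True:
    propagation gives v1=True, v3=True, v4=True; an empty clause results — contradiction.
  v5 = False:
    propagation gives v1=True, v3=True; an empty clause results — contradiction.
v2 = False:
  v5 = True:
    propagation gives v1=False, v3=True; an empty clause results — contradiction.
  v5 = False:
    propagation gives v4=False, v3=True; an empty clause results — contradiction.
Every branch closes, so no satisfying assignment exists.

UNSATISFIABLE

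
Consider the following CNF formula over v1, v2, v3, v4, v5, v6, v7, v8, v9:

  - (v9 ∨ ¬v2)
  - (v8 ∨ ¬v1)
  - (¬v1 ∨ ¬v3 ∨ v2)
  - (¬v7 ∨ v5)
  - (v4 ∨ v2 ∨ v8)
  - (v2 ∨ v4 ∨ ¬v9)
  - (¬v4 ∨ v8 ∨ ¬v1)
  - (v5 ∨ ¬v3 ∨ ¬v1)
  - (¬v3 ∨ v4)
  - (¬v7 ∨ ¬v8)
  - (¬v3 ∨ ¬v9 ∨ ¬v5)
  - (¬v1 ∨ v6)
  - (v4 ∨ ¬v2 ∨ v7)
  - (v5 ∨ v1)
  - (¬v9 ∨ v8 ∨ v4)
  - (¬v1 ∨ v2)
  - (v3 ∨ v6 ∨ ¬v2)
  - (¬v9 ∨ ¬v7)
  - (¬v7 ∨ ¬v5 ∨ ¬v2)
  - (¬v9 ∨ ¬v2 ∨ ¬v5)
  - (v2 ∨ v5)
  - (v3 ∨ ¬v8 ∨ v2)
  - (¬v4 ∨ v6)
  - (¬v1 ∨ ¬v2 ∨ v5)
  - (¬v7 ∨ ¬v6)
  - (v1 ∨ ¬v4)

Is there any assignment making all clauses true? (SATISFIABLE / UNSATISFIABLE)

v2 = True:
  propagation gives v9=True, v7=False, v4=True, v5=False; an empty clause results — contradiction.
v2 = False:
  propagation gives v1=False, v5=True, v4=False, v8=True; an empty clause results — contradiction.
Every branch closes, so no satisfying assignment exists.

UNSATISFIABLE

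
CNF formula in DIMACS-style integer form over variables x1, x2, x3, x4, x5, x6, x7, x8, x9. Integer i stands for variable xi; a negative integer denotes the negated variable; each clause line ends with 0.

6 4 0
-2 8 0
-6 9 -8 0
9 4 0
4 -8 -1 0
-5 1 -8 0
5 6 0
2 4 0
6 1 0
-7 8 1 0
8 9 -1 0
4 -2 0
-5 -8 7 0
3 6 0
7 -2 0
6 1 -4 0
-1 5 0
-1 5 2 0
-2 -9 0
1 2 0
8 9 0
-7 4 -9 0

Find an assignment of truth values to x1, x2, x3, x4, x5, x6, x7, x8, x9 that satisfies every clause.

Branch on x1: take x1 = True.
  then x5 is forced to True.
For the remaining variables, x2 = False, x3 = False, x4 = True, x6 = True, x7 = False, x8 = False, x9 = True works.
Every clause has at least one true literal under this assignment.

x1=True  x2=False  x3=False  x4=True  x5=True  x6=True  x7=False  x8=False  x9=True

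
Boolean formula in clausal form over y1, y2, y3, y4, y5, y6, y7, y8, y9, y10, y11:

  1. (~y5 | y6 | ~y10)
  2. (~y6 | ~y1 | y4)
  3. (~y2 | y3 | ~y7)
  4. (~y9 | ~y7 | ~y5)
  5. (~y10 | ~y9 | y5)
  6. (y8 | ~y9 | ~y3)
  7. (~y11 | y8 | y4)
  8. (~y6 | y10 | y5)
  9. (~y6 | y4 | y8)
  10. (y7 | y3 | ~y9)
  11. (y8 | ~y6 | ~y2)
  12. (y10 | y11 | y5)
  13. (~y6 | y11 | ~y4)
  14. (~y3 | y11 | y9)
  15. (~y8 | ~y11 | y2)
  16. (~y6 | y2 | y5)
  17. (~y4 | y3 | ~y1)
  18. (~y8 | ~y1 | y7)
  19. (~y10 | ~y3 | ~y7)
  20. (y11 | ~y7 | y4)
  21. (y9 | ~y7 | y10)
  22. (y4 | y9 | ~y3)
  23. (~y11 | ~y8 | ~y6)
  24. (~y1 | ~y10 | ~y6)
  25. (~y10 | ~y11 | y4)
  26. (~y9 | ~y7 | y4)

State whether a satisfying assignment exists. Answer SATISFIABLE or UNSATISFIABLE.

SATISFIABLE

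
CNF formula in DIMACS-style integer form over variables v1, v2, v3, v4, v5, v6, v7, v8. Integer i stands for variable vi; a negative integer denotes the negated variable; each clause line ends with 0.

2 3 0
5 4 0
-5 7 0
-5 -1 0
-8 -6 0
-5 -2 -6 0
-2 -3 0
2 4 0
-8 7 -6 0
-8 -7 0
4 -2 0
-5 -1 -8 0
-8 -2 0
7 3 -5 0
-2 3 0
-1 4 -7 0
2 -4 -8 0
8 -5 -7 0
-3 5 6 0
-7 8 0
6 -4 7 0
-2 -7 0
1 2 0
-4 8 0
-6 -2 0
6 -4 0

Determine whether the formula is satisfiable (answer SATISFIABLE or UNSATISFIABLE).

UNSATISFIABLE

v2 = True:
  propagation gives v3=False; an empty clause results — contradiction.
v2 = False:
  propagation gives v3=True, v4=True, v8=False; an empty clause results — contradiction.
Every branch closes, so no satisfying assignment exists.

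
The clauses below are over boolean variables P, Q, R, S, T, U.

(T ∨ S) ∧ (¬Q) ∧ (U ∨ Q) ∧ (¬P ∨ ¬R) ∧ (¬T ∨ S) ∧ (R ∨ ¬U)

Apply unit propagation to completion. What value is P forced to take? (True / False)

(¬Q) stands alone — Q = False.
From (Q ∨ U) and Q = False: U = True.
From (R ∨ ¬U) and U = True: R = True.
(¬R ∨ ¬P): since R = True, the clause reduces to (¬P). P = False.

False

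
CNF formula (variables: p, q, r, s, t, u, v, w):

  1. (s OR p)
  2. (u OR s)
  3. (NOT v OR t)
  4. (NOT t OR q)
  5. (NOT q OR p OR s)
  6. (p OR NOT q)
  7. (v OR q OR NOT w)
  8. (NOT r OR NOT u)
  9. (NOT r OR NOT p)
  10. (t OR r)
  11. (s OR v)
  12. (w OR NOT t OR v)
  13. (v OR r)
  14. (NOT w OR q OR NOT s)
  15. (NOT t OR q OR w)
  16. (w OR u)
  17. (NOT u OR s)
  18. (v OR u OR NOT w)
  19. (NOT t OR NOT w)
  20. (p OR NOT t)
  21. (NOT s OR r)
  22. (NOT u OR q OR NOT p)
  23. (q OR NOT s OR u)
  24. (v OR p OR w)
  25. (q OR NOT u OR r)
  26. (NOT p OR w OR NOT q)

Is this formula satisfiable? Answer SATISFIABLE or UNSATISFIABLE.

UNSATISFIABLE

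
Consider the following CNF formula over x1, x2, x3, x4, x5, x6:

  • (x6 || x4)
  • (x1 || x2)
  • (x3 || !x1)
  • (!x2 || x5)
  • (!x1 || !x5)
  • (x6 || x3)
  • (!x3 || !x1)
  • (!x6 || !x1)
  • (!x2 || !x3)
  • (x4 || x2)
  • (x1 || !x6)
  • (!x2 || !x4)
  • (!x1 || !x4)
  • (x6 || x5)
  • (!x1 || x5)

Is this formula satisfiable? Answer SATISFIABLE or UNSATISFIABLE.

x1 = True:
  propagation gives x3=True; an empty clause results — contradiction.
x1 = False:
  propagation gives x2=True, x5=True, x3=False, x6=True; an empty clause results — contradiction.
Every branch closes, so no satisfying assignment exists.

UNSATISFIABLE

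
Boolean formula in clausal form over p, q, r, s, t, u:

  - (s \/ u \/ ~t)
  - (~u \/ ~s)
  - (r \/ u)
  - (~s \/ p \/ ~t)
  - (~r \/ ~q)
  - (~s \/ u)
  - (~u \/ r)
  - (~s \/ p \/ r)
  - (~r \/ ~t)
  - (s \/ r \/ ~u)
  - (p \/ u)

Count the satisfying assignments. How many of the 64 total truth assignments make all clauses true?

3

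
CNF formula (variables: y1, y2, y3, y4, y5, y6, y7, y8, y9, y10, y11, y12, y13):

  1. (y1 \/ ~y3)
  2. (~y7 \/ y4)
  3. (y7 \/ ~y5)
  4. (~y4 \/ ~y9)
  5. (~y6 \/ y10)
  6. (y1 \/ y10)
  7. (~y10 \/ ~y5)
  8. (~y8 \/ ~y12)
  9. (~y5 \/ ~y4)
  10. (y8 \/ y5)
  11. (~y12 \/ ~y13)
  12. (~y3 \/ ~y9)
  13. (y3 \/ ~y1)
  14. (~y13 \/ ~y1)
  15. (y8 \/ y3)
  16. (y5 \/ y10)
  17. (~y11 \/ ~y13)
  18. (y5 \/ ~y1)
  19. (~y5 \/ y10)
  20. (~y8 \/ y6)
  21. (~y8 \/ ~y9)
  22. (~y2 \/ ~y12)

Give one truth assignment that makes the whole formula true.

Pure literal: y2 appears only negated; assign y2 = False.
y9 occurs only negated in the remaining clauses — set y9 = False.
Try y1 = False.
  then y3 is forced to False.
  then y10 is forced to True.
  then y5 is forced to False.
  then y8 is forced to True.
  then y12 is forced to False.
  then y6 is forced to True.
For the remaining variables, y4 = False, y7 = False, y11 = False, y13 = True works.
Every clause has at least one true literal under this assignment.
Check each clause:
  1. (y1 \/ ~y3) — ~y3 is true.
  2. (~y7 \/ y4) — ~y7 is true.
  3. (y7 \/ ~y5) — ~y5 is true.
  4. (~y9 \/ ~y4) — ~y4 is true.
  5. (~y6 \/ y10) — y10 is true.
  6. (y10 \/ y1) — y10 is true.
  7. (~y10 \/ ~y5) — ~y5 is true.
  8. (~y8 \/ ~y12) — ~y12 is true.
  9. (~y5 \/ ~y4) — ~y5 is true.
  10. (y8 \/ y5) — y8 is true.
  11. (~y12 \/ ~y13) — ~y12 is true.
  12. (~y3 \/ ~y9) — ~y3 is true.
  13. (~y1 \/ y3) — ~y1 is true.
  14. (~y13 \/ ~y1) — ~y1 is true.
  15. (y3 \/ y8) — y8 is true.
  16. (y10 \/ y5) — y10 is true.
  17. (~y11 \/ ~y13) — ~y11 is true.
  18. (y5 \/ ~y1) — ~y1 is true.
  19. (y10 \/ ~y5) — y10 is true.
  20. (~y8 \/ y6) — y6 is true.
  21. (~y8 \/ ~y9) — ~y9 is true.
  22. (~y12 \/ ~y2) — ~y12 is true.

y1=False, y2=False, y3=False, y4=False, y5=False, y6=True, y7=False, y8=True, y9=False, y10=True, y11=False, y12=False, y13=True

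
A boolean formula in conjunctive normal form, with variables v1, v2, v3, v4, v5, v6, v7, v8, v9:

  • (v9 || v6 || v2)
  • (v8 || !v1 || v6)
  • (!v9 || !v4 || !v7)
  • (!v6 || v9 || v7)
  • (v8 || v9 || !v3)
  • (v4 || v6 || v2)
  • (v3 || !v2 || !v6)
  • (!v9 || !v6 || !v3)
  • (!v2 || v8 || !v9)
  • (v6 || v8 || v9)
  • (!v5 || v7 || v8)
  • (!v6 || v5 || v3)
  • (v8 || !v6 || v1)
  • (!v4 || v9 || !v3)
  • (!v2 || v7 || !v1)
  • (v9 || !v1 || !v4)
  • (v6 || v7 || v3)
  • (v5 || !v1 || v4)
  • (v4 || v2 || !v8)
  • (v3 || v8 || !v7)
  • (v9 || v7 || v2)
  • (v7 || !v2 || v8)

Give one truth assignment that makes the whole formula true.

v1=1, v2=1, v3=0, v4=0, v5=1, v6=0, v7=1, v8=1, v9=0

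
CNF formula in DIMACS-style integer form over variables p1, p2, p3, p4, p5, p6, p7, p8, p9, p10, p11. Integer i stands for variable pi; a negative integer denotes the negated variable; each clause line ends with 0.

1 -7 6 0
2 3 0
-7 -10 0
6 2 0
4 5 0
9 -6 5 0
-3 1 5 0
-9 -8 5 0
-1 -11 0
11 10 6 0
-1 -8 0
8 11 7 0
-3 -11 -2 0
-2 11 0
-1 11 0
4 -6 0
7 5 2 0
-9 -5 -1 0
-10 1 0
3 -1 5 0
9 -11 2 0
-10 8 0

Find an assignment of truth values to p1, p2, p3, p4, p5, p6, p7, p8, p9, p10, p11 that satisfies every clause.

p1 = F, p2 = F, p3 = T, p4 = T, p5 = T, p6 = T, p7 = F, p8 = T, p9 = T, p10 = F, p11 = T

Check each clause:
  1. (p6 | ~p7 | p1) — ~p7 is true.
  2. (p3 | p2) — p3 is true.
  3. (~p7 | ~p10) — ~p7 is true.
  4. (p6 | p2) — p6 is true.
  5. (p5 | p4) — p4 is true.
  6. (~p6 | p9 | p5) — p9 is true.
  7. (p5 | p1 | ~p3) — p5 is true.
  8. (~p8 | p5 | ~p9) — p5 is true.
  9. (~p1 | ~p11) — ~p1 is true.
  10. (p10 | p11 | p6) — p11 is true.
  11. (~p8 | ~p1) — ~p1 is true.
  12. (p7 | p8 | p11) — p8 is true.
  13. (~p11 | ~p2 | ~p3) — ~p2 is true.
  14. (~p2 | p11) — p11 is true.
  15. (p11 | ~p1) — p11 is true.
  16. (p4 | ~p6) — p4 is true.
  17. (p5 | p7 | p2) — p5 is true.
  18. (~p5 | ~p1 | ~p9) — ~p1 is true.
  19. (p1 | ~p10) — ~p10 is true.
  20. (p3 | p5 | ~p1) — p3 is true.
  21. (p9 | p2 | ~p11) — p9 is true.
  22. (p8 | ~p10) — p8 is true.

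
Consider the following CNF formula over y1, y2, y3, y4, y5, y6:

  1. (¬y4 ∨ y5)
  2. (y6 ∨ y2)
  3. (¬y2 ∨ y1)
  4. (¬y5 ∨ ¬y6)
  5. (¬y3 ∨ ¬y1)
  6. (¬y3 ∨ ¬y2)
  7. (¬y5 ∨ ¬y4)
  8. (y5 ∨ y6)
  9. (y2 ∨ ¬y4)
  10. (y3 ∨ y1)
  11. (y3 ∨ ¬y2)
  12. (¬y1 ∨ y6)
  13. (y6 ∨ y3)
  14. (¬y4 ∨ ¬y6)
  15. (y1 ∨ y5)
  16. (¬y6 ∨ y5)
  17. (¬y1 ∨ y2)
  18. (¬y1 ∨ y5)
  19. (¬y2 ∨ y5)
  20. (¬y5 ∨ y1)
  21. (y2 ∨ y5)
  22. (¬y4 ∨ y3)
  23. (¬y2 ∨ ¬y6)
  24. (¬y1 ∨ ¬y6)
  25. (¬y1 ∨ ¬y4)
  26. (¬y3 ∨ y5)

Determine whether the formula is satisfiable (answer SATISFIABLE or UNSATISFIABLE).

UNSATISFIABLE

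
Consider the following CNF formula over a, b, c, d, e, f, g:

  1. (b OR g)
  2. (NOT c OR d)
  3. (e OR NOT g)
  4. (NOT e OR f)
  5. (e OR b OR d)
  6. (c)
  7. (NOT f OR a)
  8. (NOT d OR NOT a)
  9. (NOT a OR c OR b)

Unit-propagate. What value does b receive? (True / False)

True

Unit clause (c) sets c = True.
(NOT c OR d): since c = True, the clause reduces to (d). d = True.
In (NOT a OR NOT d), NOT d is now false; NOT a must hold, so a = False.
(NOT f OR a): since a = False, the clause reduces to (NOT f). f = False.
In (NOT e OR f), f is now false; NOT e must hold, so e = False.
(NOT g OR e): since e = False, the clause reduces to (NOT g). g = False.
(b OR g) with g = False leaves only b, so b = True.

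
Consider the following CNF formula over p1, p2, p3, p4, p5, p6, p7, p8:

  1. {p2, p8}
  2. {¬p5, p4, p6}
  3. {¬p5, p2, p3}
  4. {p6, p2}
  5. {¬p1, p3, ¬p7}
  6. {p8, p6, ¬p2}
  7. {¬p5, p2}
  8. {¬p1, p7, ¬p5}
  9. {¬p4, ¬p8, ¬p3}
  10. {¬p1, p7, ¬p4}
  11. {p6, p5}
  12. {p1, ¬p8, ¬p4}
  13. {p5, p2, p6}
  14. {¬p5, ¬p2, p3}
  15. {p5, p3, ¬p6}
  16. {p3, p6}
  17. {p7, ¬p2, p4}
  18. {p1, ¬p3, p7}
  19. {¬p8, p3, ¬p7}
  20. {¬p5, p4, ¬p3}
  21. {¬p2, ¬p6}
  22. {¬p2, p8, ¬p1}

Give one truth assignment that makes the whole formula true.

p1=1, p2=0, p3=1, p4=0, p5=0, p6=1, p7=1, p8=1

Check each clause:
  1. {p8, p2} — p8 is true.
  2. {p4, p6, ¬p5} — ¬p5 is true.
  3. {p2, p3, ¬p5} — p3 is true.
  4. {p6, p2} — p6 is true.
  5. {¬p1, ¬p7, p3} — p3 is true.
  6. {¬p2, p8, p6} — p8 is true.
  7. {¬p5, p2} — ¬p5 is true.
  8. {p7, ¬p1, ¬p5} — ¬p5 is true.
  9. {¬p8, ¬p4, ¬p3} — ¬p4 is true.
  10. {¬p4, ¬p1, p7} — ¬p4 is true.
  11. {p6, p5} — p6 is true.
  12. {¬p4, p1, ¬p8} — p1 is true.
  13. {p2, p6, p5} — p6 is true.
  14. {¬p5, ¬p2, p3} — p3 is true.
  15. {p3, ¬p6, p5} — p3 is true.
  16. {p3, p6} — p3 is true.
  17. {¬p2, p4, p7} — ¬p2 is true.
  18. {¬p3, p1, p7} — p1 is true.
  19. {¬p7, p3, ¬p8} — p3 is true.
  20. {p4, ¬p3, ¬p5} — ¬p5 is true.
  21. {¬p6, ¬p2} — ¬p2 is true.
  22. {¬p1, ¬p2, p8} — p8 is true.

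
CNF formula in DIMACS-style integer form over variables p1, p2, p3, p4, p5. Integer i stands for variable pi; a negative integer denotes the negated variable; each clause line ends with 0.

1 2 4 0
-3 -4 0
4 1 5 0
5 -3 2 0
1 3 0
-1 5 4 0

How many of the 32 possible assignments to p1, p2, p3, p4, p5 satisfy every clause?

9

Split on p1, then p4.
  p1=1, p4=1: remaining (p2,p3,p5) ∈ {(0,0,0); (0,0,1); (1,0,0); (1,0,1)} — 4.
  p1=1, p4=0: remaining (p2,p3,p5) ∈ {(0,0,1); (0,1,1); (1,0,1); (1,1,1)} — 4.
  p1=0, p4=1: a clause becomes empty — 0.
  p1=0, p4=0: remaining (p2,p3,p5) ∈ {(1,1,1)} — 1.
Total: 4 + 4 + 0 + 1 = 9.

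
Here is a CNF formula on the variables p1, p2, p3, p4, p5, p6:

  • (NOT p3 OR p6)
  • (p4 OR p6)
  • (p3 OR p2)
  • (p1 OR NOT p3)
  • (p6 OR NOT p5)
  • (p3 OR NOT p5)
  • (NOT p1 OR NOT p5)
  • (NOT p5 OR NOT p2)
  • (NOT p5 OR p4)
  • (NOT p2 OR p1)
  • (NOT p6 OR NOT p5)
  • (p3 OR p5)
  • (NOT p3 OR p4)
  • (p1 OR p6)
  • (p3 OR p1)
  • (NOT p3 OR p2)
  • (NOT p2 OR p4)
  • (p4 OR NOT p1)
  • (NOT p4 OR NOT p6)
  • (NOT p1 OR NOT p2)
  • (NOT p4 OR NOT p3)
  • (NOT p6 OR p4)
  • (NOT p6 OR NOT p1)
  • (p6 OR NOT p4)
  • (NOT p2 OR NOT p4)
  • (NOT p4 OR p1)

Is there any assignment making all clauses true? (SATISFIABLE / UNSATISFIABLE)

p4 = True:
  propagation gives p6=False; an empty clause results — contradiction.
p4 = False:
  propagation gives p6=True; an empty clause results — contradiction.
Every branch closes, so no satisfying assignment exists.

UNSATISFIABLE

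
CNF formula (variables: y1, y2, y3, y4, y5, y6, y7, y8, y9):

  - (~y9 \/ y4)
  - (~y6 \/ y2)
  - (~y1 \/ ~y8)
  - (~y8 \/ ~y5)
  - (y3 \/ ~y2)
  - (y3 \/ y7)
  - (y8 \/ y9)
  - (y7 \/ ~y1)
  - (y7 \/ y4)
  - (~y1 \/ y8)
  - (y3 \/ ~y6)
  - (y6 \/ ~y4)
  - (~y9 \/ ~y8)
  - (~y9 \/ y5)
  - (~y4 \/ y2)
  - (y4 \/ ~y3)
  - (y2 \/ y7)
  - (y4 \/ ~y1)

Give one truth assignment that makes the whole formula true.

y1=0, y2=1, y3=1, y4=1, y5=1, y6=1, y7=1, y8=0, y9=1

Check each clause:
  1. (y4 \/ ~y9) — y4 is true.
  2. (y2 \/ ~y6) — y2 is true.
  3. (~y1 \/ ~y8) — ~y8 is true.
  4. (~y8 \/ ~y5) — ~y8 is true.
  5. (y3 \/ ~y2) — y3 is true.
  6. (y3 \/ y7) — y3 is true.
  7. (y9 \/ y8) — y9 is true.
  8. (y7 \/ ~y1) — ~y1 is true.
  9. (y7 \/ y4) — y4 is true.
  10. (y8 \/ ~y1) — ~y1 is true.
  11. (~y6 \/ y3) — y3 is true.
  12. (y6 \/ ~y4) — y6 is true.
  13. (~y8 \/ ~y9) — ~y8 is true.
  14. (y5 \/ ~y9) — y5 is true.
  15. (y2 \/ ~y4) — y2 is true.
  16. (~y3 \/ y4) — y4 is true.
  17. (y7 \/ y2) — y2 is true.
  18. (~y1 \/ y4) — y4 is true.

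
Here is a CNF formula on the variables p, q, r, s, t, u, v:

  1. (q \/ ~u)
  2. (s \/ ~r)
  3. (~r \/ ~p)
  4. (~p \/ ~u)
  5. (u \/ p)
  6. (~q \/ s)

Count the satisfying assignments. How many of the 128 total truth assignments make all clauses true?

20

Split on p, then u.
  p=T, u=T: a clause becomes empty — 0.
  p=T, u=F: t, v free; 3 ways for (q,r,s) × 2^2 = 12.
  p=F, u=T: forces q=T; s=T; r, t, v free → 2^3 = 8.
  p=F, u=F: a clause becomes empty — 0.
Total: 0 + 12 + 8 + 0 = 20.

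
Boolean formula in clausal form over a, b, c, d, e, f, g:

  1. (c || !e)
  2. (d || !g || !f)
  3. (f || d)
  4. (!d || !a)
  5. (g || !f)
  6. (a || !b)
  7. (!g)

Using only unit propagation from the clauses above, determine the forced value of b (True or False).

(!g) stands alone — g = False.
From (!f || g) and g = False: f = False.
From (d || f) and f = False: d = True.
In (!d || !a), !d is now false; !a must hold, so a = False.
From (a || !b) and a = False: b = False.

False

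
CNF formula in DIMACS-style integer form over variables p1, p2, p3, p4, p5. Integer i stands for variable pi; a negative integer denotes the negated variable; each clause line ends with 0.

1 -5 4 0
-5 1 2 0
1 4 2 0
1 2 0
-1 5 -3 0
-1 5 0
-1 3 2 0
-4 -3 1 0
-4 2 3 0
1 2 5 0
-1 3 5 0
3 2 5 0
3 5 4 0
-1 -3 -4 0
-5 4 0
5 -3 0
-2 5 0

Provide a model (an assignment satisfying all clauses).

p1=False  p2=True  p3=False  p4=True  p5=True

Check each clause:
  1. (~p5 | p4 | p1) — p4 is true.
  2. (~p5 | p2 | p1) — p2 is true.
  3. (p2 | p1 | p4) — p2 is true.
  4. (p2 | p1) — p2 is true.
  5. (p5 | ~p3 | ~p1) — p5 is true.
  6. (p5 | ~p1) — p5 is true.
  7. (p3 | p2 | ~p1) — p2 is true.
  8. (~p4 | p1 | ~p3) — ~p3 is true.
  9. (p2 | ~p4 | p3) — p2 is true.
  10. (p5 | p2 | p1) — p2 is true.
  11. (p3 | p5 | ~p1) — p5 is true.
  12. (p3 | p2 | p5) — p2 is true.
  13. (p4 | p3 | p5) — p4 is true.
  14. (~p4 | ~p3 | ~p1) — ~p3 is true.
  15. (p4 | ~p5) — p4 is true.
  16. (p5 | ~p3) — ~p3 is true.
  17. (p5 | ~p2) — p5 is true.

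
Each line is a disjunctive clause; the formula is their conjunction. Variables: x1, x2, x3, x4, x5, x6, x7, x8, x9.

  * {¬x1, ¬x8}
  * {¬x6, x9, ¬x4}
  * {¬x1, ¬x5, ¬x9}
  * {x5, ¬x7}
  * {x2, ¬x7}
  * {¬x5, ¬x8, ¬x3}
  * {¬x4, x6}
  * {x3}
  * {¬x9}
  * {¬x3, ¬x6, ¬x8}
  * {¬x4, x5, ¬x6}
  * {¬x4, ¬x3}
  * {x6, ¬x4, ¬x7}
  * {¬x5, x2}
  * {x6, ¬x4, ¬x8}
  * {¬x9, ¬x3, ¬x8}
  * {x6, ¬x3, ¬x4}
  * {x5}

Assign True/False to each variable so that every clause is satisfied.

The clause (x3) is unit: x3 must be True.
The clause (¬x9) is unit: x9 must be False.
(¬x4) is a unit clause, so x4 = False.
Unit propagation: (x5) forces x5 = True.
(¬x8) is a unit clause, so x8 = False.
Unit propagation: (x2) forces x2 = True.
x1, x6, x7 are now unconstrained; take x1 = False, x6 = False, x7 = True.
Every clause has at least one true literal under this assignment.
Check each clause:
  1. {¬x8, ¬x1} — ¬x8 is true.
  2. {¬x6, x9, ¬x4} — ¬x6 is true.
  3. {¬x9, ¬x1, ¬x5} — ¬x1 is true.
  4. {x5, ¬x7} — x5 is true.
  5. {¬x7, x2} — x2 is true.
  6. {¬x8, ¬x5, ¬x3} — ¬x8 is true.
  7. {¬x4, x6} — ¬x4 is true.
  8. {x3} — x3 is true.
  9. {¬x9} — ¬x9 is true.
  10. {¬x6, ¬x8, ¬x3} — ¬x8 is true.
  11. {¬x4, x5, ¬x6} — ¬x6 is true.
  12. {¬x4, ¬x3} — ¬x4 is true.
  13. {¬x4, x6, ¬x7} — ¬x4 is true.
  14. {¬x5, x2} — x2 is true.
  15. {¬x8, x6, ¬x4} — ¬x8 is true.
  16. {¬x9, ¬x8, ¬x3} — ¬x8 is true.
  17. {¬x4, ¬x3, x6} — ¬x4 is true.
  18. {x5} — x5 is true.

x1 = F, x2 = T, x3 = T, x4 = F, x5 = T, x6 = F, x7 = T, x8 = F, x9 = F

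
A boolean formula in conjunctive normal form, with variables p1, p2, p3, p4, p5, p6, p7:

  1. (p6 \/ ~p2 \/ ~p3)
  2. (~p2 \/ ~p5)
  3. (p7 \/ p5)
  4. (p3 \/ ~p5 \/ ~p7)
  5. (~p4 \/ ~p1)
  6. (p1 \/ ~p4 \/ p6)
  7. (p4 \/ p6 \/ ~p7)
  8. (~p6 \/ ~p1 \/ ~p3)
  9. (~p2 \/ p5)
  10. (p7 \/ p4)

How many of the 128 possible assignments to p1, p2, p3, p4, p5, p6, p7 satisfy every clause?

9

Split on p4, then p5.
  p4=1, p5=1: remaining (p1,p2,p3,p6,p7) ∈ {(0,0,0,1,0); (0,0,1,1,0); (0,0,1,1,1)} — 3.
  p4=1, p5=0: remaining (p1,p2,p3,p6,p7) ∈ {(0,0,0,1,1); (0,0,1,1,1)} — 2.
  p4=0, p5=1: remaining (p1,p2,p3,p6,p7) ∈ {(0,0,1,1,1)} — 1.
  p4=0, p5=0: remaining (p1,p2,p3,p6,p7) ∈ {(0,0,0,1,1); (0,0,1,1,1); (1,0,0,1,1)} — 3.
Total: 3 + 2 + 1 + 3 = 9.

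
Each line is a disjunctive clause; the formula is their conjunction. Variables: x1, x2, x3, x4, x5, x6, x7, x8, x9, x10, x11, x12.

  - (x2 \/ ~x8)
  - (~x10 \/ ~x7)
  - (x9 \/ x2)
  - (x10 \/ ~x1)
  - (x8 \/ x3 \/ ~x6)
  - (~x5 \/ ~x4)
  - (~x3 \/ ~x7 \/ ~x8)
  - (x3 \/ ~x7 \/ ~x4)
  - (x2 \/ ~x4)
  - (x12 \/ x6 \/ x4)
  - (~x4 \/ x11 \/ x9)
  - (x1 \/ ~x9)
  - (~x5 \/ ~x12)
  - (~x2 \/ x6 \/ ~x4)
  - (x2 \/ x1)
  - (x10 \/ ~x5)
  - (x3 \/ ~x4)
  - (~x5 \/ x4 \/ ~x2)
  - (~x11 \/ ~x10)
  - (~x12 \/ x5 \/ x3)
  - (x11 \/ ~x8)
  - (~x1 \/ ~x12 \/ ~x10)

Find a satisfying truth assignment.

x1=F, x2=T, x3=T, x4=F, x5=F, x6=F, x7=F, x8=F, x9=F, x10=F, x11=T, x12=T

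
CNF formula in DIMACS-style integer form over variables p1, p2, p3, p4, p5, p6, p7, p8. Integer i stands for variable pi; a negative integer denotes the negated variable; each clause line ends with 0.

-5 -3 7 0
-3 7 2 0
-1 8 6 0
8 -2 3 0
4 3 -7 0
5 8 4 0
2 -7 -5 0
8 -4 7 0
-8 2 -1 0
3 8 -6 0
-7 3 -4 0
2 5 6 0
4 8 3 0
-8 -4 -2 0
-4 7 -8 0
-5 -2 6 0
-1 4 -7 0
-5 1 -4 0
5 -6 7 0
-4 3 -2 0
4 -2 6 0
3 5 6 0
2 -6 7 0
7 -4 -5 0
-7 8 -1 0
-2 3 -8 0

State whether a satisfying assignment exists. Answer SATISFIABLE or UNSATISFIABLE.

Try p1 = False.
The remaining clauses are satisfied by p2 = True, p3 = True, p4 = False, p5 = True, p6 = True, p7 = True, p8 = False.
Every clause has at least one true literal under this assignment.
So p1=0, p2=1, p3=1, p4=0, p5=1, p6=1, p7=1, p8=0 is a satisfying assignment.

SATISFIABLE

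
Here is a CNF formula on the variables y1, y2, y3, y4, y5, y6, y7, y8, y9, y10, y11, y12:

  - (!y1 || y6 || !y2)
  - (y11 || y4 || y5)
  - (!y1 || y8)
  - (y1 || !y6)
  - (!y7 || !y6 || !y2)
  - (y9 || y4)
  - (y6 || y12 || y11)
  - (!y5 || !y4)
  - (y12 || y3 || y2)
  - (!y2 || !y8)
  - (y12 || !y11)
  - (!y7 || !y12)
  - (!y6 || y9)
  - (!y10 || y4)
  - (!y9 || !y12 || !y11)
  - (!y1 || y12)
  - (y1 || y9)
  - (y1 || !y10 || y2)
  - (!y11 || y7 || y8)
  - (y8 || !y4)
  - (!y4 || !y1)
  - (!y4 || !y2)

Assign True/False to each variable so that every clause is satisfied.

Pure literal: y10 appears only negated; assign y10 = False.
Set y1 = False and propagate.
  then y6 is forced to False.
  then y9 is forced to True.
Branch on y2: take y2 = True.
  then y8 is forced to False.
  then y4 is forced to False.
Set y5 = True and propagate.
The remaining clauses are satisfied by y3 = False, y7 = False, y11 = False, y12 = True.

y1 = F, y2 = T, y3 = F, y4 = F, y5 = T, y6 = F, y7 = F, y8 = F, y9 = T, y10 = F, y11 = F, y12 = T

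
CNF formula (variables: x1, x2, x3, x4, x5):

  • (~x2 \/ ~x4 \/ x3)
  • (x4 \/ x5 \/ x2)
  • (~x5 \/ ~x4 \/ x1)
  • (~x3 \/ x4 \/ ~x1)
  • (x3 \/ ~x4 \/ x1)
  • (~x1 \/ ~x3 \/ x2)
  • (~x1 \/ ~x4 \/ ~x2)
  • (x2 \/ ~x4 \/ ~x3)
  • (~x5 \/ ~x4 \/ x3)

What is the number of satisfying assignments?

Split on x4, then x3.
  x4=T, x3=T: remaining (x1,x2,x5) ∈ {(F,T,F)} — 1.
  x4=T, x3=F: remaining (x1,x2,x5) ∈ {(T,F,F)} — 1.
  x4=F, x3=T: remaining (x1,x2,x5) ∈ {(F,F,T); (F,T,F); (F,T,T)} — 3.
  x4=F, x3=F: x1 free; 3 ways for (x2,x5) × 2^1 = 6.
Total: 1 + 1 + 3 + 6 = 11.

11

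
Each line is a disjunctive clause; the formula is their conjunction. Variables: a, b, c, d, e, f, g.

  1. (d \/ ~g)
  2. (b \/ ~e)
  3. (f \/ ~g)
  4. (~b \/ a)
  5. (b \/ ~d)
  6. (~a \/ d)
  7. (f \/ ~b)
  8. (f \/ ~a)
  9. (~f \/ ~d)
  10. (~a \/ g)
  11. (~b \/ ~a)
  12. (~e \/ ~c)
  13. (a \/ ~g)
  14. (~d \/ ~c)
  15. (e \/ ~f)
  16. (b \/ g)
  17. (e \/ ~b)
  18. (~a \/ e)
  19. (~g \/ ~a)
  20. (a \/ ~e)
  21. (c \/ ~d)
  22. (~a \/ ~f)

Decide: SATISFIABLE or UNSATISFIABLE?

a = True:
  propagation gives d=True, b=True; an empty clause results — contradiction.
a = False:
  propagation gives b=False, e=False, d=False, g=False; an empty clause results — contradiction.
Every branch closes, so no satisfying assignment exists.

UNSATISFIABLE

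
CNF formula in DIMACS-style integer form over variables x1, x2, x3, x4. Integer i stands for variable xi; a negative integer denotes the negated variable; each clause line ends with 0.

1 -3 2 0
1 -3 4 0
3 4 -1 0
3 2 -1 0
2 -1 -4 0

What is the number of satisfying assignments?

Case analysis on x1 and x3:
  x1=1, x3=1: remaining (x2,x4) ∈ {(0,0); (1,0); (1,1)} — 3.
  x1=1, x3=0: remaining (x2,x4) ∈ {(1,1)} — 1.
  x1=0, x3=1: remaining (x2,x4) ∈ {(1,1)} — 1.
  x1=0, x3=0: remaining (x2,x4) ∈ {(0,0); (0,1); (1,0); (1,1)} — 4.
Total: 3 + 1 + 1 + 4 = 9.

9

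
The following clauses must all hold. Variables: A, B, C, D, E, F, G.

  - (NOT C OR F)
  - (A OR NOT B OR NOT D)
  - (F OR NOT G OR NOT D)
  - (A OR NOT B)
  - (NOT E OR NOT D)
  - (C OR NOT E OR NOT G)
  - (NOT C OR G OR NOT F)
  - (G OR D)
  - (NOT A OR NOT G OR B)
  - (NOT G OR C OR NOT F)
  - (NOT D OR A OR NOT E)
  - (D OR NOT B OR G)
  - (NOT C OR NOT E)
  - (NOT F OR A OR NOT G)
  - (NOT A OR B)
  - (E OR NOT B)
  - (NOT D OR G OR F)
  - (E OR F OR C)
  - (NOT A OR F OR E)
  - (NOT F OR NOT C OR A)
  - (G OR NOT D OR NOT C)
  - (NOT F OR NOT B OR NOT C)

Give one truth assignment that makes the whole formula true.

A=False, B=False, C=False, D=True, E=False, F=True, G=False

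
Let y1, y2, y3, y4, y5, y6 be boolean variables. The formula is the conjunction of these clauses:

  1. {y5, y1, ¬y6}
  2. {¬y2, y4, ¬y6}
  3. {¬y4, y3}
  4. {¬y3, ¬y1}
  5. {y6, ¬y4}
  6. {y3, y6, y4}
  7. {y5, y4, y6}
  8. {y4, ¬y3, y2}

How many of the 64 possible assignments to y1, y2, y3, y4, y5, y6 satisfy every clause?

6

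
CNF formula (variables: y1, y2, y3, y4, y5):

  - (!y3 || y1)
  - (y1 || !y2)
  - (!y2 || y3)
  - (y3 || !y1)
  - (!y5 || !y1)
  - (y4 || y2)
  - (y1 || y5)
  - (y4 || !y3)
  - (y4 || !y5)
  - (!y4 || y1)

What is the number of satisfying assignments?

The models are:
  y1=T y2=F y3=T y4=T y5=F
  y1=T y2=T y3=T y4=T y5=F
That's 2 in total.

2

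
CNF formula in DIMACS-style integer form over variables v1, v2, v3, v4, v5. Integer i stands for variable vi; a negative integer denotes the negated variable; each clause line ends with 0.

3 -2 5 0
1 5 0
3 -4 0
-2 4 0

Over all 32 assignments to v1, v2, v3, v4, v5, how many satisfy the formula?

12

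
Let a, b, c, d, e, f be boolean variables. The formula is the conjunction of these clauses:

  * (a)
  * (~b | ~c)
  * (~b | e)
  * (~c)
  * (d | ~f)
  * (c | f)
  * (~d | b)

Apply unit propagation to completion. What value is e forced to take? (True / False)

True

(a) stands alone — a = True.
(~c) is a unit clause: c = False.
(f | c): since c = False, the clause reduces to (f). f = True.
(~f | d): since f = True, the clause reduces to (d). d = True.
(~d | b): since d = True, the clause reduces to (b). b = True.
From (~b | e) and b = True: e = True.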